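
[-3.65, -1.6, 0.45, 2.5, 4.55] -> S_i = -3.65 + 2.05*i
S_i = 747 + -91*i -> [747, 656, 565, 474, 383]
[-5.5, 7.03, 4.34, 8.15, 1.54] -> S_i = Random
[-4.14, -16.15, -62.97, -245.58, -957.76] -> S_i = -4.14*3.90^i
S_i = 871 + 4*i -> [871, 875, 879, 883, 887]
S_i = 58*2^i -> [58, 116, 232, 464, 928]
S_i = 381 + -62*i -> [381, 319, 257, 195, 133]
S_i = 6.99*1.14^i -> [6.99, 7.97, 9.08, 10.36, 11.81]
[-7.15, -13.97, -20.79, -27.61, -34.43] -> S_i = -7.15 + -6.82*i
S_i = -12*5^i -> [-12, -60, -300, -1500, -7500]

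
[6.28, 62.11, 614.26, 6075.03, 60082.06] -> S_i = 6.28*9.89^i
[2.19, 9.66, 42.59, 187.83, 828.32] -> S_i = 2.19*4.41^i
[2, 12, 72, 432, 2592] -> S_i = 2*6^i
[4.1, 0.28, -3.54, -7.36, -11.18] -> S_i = 4.10 + -3.82*i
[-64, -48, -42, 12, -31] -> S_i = Random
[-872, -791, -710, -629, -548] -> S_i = -872 + 81*i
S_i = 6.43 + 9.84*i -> [6.43, 16.27, 26.11, 35.95, 45.79]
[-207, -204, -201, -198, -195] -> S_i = -207 + 3*i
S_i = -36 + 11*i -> [-36, -25, -14, -3, 8]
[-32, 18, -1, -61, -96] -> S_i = Random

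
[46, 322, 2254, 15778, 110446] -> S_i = 46*7^i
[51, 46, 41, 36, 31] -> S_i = 51 + -5*i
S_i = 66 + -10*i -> [66, 56, 46, 36, 26]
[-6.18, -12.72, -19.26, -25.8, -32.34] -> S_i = -6.18 + -6.54*i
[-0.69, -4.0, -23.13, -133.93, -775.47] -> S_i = -0.69*5.79^i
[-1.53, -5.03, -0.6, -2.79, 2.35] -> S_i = Random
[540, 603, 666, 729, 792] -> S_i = 540 + 63*i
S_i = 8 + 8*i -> [8, 16, 24, 32, 40]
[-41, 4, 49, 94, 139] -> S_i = -41 + 45*i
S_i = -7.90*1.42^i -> [-7.9, -11.22, -15.93, -22.62, -32.12]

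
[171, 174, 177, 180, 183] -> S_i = 171 + 3*i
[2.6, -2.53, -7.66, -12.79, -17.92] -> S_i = 2.60 + -5.13*i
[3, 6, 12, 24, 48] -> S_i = 3*2^i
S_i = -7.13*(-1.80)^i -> [-7.13, 12.83, -23.1, 41.58, -74.85]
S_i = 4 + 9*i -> [4, 13, 22, 31, 40]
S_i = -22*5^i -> [-22, -110, -550, -2750, -13750]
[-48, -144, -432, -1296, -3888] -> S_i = -48*3^i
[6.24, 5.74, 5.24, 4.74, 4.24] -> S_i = 6.24 + -0.50*i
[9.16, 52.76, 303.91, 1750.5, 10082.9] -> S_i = 9.16*5.76^i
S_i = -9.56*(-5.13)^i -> [-9.56, 49.04, -251.59, 1290.65, -6621.06]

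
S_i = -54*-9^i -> [-54, 486, -4374, 39366, -354294]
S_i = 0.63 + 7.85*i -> [0.63, 8.48, 16.33, 24.18, 32.03]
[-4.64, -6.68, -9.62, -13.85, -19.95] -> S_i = -4.64*1.44^i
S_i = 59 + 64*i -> [59, 123, 187, 251, 315]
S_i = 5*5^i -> [5, 25, 125, 625, 3125]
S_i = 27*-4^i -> [27, -108, 432, -1728, 6912]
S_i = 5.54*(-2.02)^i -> [5.54, -11.19, 22.61, -45.66, 92.24]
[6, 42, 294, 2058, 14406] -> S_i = 6*7^i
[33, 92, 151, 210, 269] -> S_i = 33 + 59*i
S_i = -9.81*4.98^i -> [-9.81, -48.85, -243.29, -1211.59, -6033.74]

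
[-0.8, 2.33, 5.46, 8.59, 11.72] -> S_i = -0.80 + 3.13*i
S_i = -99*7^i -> [-99, -693, -4851, -33957, -237699]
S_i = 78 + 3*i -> [78, 81, 84, 87, 90]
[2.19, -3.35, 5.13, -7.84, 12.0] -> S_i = 2.19*(-1.53)^i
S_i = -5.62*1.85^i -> [-5.62, -10.4, -19.23, -35.58, -65.83]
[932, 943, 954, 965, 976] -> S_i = 932 + 11*i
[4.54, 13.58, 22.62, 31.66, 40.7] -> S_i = 4.54 + 9.04*i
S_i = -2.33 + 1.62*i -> [-2.33, -0.71, 0.91, 2.53, 4.15]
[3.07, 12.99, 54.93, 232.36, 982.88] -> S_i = 3.07*4.23^i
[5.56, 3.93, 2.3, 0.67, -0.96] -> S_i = 5.56 + -1.63*i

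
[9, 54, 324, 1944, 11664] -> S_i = 9*6^i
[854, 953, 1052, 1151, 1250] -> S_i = 854 + 99*i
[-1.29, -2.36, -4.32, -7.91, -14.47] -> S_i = -1.29*1.83^i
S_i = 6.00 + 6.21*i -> [6.0, 12.21, 18.42, 24.63, 30.84]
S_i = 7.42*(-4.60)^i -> [7.42, -34.13, 157.01, -722.23, 3322.27]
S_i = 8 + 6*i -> [8, 14, 20, 26, 32]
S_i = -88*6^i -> [-88, -528, -3168, -19008, -114048]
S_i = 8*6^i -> [8, 48, 288, 1728, 10368]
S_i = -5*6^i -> [-5, -30, -180, -1080, -6480]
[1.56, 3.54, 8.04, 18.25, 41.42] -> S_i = 1.56*2.27^i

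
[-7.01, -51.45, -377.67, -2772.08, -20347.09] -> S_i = -7.01*7.34^i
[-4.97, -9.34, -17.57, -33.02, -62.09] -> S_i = -4.97*1.88^i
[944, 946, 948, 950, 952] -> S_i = 944 + 2*i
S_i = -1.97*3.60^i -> [-1.97, -7.09, -25.53, -91.91, -330.88]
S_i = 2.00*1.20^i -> [2.0, 2.4, 2.88, 3.46, 4.15]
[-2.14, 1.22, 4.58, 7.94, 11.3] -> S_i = -2.14 + 3.36*i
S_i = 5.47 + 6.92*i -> [5.47, 12.39, 19.31, 26.23, 33.15]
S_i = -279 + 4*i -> [-279, -275, -271, -267, -263]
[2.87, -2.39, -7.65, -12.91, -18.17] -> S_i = 2.87 + -5.26*i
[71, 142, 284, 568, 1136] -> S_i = 71*2^i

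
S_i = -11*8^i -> [-11, -88, -704, -5632, -45056]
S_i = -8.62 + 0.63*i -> [-8.62, -7.99, -7.36, -6.73, -6.1]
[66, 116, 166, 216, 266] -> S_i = 66 + 50*i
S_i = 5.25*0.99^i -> [5.25, 5.2, 5.15, 5.09, 5.04]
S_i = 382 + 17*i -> [382, 399, 416, 433, 450]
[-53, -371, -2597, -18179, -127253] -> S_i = -53*7^i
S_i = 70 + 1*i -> [70, 71, 72, 73, 74]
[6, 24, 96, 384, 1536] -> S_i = 6*4^i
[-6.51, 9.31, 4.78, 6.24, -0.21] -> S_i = Random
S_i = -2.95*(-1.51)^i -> [-2.95, 4.45, -6.73, 10.16, -15.34]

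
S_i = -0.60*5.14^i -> [-0.6, -3.08, -15.85, -81.48, -418.8]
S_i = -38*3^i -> [-38, -114, -342, -1026, -3078]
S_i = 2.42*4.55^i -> [2.42, 11.01, 50.1, 227.96, 1037.2]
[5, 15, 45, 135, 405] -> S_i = 5*3^i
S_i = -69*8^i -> [-69, -552, -4416, -35328, -282624]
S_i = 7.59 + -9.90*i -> [7.59, -2.31, -12.21, -22.11, -32.01]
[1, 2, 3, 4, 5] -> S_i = 1 + 1*i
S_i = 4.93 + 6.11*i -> [4.93, 11.04, 17.15, 23.26, 29.37]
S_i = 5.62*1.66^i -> [5.62, 9.33, 15.49, 25.71, 42.67]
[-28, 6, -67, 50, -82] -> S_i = Random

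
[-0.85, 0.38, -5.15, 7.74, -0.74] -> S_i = Random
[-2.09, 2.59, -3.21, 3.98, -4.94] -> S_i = -2.09*(-1.24)^i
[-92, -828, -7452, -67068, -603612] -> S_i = -92*9^i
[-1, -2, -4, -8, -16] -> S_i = -1*2^i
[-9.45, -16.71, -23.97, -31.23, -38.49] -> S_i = -9.45 + -7.26*i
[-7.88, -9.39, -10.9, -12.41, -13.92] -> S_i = -7.88 + -1.51*i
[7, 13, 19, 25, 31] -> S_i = 7 + 6*i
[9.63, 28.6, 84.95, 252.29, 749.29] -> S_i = 9.63*2.97^i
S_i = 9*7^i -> [9, 63, 441, 3087, 21609]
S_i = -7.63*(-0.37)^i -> [-7.63, 2.82, -1.04, 0.39, -0.14]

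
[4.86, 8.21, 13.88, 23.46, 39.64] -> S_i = 4.86*1.69^i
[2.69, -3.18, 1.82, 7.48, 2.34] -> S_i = Random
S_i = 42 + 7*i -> [42, 49, 56, 63, 70]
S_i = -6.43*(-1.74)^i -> [-6.43, 11.19, -19.47, 33.87, -58.94]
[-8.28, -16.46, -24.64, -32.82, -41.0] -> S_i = -8.28 + -8.18*i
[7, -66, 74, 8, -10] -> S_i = Random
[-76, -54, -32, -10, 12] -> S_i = -76 + 22*i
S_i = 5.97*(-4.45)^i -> [5.97, -26.57, 118.22, -526.08, 2341.07]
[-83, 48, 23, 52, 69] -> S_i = Random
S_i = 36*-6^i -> [36, -216, 1296, -7776, 46656]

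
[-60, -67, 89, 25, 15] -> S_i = Random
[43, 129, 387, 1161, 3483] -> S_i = 43*3^i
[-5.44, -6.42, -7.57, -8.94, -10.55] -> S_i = -5.44*1.18^i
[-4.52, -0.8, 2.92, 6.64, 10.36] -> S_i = -4.52 + 3.72*i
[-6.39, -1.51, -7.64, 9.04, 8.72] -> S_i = Random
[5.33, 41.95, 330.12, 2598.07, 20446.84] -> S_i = 5.33*7.87^i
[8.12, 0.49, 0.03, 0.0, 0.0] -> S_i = 8.12*0.06^i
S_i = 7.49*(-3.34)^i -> [7.49, -25.02, 83.56, -279.08, 932.11]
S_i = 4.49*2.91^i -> [4.49, 13.07, 38.02, 110.64, 321.97]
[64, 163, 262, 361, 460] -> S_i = 64 + 99*i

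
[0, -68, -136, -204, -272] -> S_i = 0 + -68*i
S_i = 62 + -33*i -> [62, 29, -4, -37, -70]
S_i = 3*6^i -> [3, 18, 108, 648, 3888]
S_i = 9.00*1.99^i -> [9.0, 17.91, 35.64, 70.93, 141.14]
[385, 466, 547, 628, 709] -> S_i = 385 + 81*i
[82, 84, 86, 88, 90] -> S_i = 82 + 2*i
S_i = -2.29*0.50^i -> [-2.29, -1.14, -0.57, -0.29, -0.14]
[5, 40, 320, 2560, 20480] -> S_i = 5*8^i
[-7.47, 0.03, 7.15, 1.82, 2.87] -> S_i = Random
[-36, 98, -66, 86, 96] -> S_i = Random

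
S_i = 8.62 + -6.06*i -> [8.62, 2.56, -3.5, -9.56, -15.62]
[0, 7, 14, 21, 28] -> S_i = 0 + 7*i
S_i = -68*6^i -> [-68, -408, -2448, -14688, -88128]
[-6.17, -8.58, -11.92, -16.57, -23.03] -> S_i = -6.17*1.39^i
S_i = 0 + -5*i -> [0, -5, -10, -15, -20]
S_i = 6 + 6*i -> [6, 12, 18, 24, 30]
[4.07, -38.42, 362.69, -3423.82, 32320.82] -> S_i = 4.07*(-9.44)^i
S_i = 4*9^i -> [4, 36, 324, 2916, 26244]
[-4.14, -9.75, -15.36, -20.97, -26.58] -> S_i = -4.14 + -5.61*i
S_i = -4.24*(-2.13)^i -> [-4.24, 9.03, -19.24, 40.97, -87.27]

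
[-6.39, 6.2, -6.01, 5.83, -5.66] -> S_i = -6.39*(-0.97)^i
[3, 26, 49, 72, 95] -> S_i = 3 + 23*i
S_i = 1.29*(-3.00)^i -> [1.29, -3.87, 11.61, -34.83, 104.49]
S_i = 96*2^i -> [96, 192, 384, 768, 1536]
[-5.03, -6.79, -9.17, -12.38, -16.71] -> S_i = -5.03*1.35^i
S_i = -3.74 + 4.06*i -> [-3.74, 0.32, 4.38, 8.44, 12.5]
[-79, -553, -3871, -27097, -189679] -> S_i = -79*7^i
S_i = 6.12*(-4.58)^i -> [6.12, -28.03, 128.38, -587.96, 2692.86]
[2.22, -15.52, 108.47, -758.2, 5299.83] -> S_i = 2.22*(-6.99)^i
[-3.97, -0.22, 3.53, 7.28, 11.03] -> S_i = -3.97 + 3.75*i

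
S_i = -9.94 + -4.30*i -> [-9.94, -14.24, -18.54, -22.84, -27.14]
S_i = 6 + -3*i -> [6, 3, 0, -3, -6]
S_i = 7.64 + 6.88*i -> [7.64, 14.52, 21.4, 28.28, 35.16]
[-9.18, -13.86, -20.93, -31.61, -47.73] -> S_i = -9.18*1.51^i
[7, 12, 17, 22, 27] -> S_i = 7 + 5*i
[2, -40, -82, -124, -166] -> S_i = 2 + -42*i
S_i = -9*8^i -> [-9, -72, -576, -4608, -36864]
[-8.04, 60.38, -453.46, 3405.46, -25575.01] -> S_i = -8.04*(-7.51)^i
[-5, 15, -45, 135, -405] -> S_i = -5*-3^i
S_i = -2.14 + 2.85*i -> [-2.14, 0.71, 3.56, 6.41, 9.26]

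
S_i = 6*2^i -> [6, 12, 24, 48, 96]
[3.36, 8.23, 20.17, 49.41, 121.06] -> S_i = 3.36*2.45^i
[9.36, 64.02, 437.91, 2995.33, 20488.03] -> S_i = 9.36*6.84^i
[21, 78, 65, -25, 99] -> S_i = Random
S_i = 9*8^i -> [9, 72, 576, 4608, 36864]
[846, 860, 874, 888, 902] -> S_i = 846 + 14*i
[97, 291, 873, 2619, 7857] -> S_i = 97*3^i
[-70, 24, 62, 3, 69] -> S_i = Random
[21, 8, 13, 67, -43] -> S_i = Random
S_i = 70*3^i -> [70, 210, 630, 1890, 5670]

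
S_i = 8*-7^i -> [8, -56, 392, -2744, 19208]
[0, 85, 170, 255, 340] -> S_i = 0 + 85*i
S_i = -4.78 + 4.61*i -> [-4.78, -0.17, 4.44, 9.05, 13.66]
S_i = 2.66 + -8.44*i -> [2.66, -5.78, -14.22, -22.66, -31.1]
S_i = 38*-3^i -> [38, -114, 342, -1026, 3078]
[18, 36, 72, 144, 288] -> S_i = 18*2^i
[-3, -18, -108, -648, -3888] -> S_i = -3*6^i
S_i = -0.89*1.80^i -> [-0.89, -1.6, -2.88, -5.19, -9.34]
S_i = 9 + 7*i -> [9, 16, 23, 30, 37]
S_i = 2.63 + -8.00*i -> [2.63, -5.37, -13.37, -21.37, -29.37]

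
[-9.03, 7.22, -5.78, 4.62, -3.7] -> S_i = -9.03*(-0.80)^i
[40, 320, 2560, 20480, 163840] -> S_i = 40*8^i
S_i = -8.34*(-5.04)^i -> [-8.34, 42.03, -211.85, 1067.72, -5381.31]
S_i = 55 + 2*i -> [55, 57, 59, 61, 63]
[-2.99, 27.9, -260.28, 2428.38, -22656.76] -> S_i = -2.99*(-9.33)^i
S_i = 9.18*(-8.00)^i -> [9.18, -73.44, 587.52, -4700.16, 37601.28]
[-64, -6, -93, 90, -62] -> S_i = Random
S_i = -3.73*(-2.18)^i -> [-3.73, 8.13, -17.73, 38.64, -84.24]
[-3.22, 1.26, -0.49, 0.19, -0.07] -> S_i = -3.22*(-0.39)^i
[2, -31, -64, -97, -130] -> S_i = 2 + -33*i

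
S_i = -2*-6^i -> [-2, 12, -72, 432, -2592]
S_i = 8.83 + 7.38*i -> [8.83, 16.21, 23.59, 30.97, 38.35]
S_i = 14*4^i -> [14, 56, 224, 896, 3584]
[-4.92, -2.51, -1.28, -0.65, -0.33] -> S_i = -4.92*0.51^i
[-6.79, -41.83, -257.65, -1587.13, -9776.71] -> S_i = -6.79*6.16^i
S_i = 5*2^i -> [5, 10, 20, 40, 80]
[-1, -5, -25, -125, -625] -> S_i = -1*5^i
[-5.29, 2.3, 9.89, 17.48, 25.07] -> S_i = -5.29 + 7.59*i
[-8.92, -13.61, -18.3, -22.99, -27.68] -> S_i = -8.92 + -4.69*i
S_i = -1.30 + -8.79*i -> [-1.3, -10.09, -18.88, -27.67, -36.46]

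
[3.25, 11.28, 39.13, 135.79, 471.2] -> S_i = 3.25*3.47^i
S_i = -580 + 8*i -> [-580, -572, -564, -556, -548]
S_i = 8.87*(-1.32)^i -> [8.87, -11.71, 15.46, -20.4, 26.93]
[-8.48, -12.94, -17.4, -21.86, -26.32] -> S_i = -8.48 + -4.46*i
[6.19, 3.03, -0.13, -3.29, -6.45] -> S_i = 6.19 + -3.16*i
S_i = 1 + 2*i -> [1, 3, 5, 7, 9]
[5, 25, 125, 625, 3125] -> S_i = 5*5^i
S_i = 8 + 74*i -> [8, 82, 156, 230, 304]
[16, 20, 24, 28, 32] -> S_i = 16 + 4*i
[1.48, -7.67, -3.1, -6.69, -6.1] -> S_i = Random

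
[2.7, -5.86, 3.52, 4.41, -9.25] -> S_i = Random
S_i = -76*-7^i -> [-76, 532, -3724, 26068, -182476]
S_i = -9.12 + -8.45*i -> [-9.12, -17.57, -26.02, -34.47, -42.92]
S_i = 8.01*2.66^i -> [8.01, 21.31, 56.68, 150.76, 401.01]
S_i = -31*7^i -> [-31, -217, -1519, -10633, -74431]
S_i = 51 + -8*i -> [51, 43, 35, 27, 19]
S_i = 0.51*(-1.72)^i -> [0.51, -0.88, 1.51, -2.6, 4.46]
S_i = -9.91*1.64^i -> [-9.91, -16.25, -26.65, -43.71, -71.69]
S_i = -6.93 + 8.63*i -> [-6.93, 1.7, 10.33, 18.96, 27.59]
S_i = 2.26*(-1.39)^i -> [2.26, -3.14, 4.37, -6.07, 8.44]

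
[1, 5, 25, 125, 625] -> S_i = 1*5^i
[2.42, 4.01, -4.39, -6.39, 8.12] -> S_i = Random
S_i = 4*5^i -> [4, 20, 100, 500, 2500]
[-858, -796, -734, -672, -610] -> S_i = -858 + 62*i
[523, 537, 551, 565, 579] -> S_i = 523 + 14*i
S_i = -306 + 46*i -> [-306, -260, -214, -168, -122]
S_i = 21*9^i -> [21, 189, 1701, 15309, 137781]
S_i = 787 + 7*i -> [787, 794, 801, 808, 815]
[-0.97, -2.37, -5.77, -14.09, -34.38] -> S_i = -0.97*2.44^i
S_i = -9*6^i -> [-9, -54, -324, -1944, -11664]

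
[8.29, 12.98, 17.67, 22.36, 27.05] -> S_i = 8.29 + 4.69*i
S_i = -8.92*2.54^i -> [-8.92, -22.66, -57.55, -146.17, -371.28]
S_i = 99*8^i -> [99, 792, 6336, 50688, 405504]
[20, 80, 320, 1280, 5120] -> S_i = 20*4^i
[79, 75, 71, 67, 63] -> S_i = 79 + -4*i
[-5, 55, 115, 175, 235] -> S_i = -5 + 60*i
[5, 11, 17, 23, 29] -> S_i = 5 + 6*i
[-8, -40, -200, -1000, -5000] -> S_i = -8*5^i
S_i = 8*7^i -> [8, 56, 392, 2744, 19208]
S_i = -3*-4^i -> [-3, 12, -48, 192, -768]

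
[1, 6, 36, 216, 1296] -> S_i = 1*6^i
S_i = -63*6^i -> [-63, -378, -2268, -13608, -81648]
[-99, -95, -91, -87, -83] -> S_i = -99 + 4*i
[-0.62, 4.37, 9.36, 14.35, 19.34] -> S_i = -0.62 + 4.99*i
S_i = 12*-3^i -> [12, -36, 108, -324, 972]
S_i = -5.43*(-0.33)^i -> [-5.43, 1.79, -0.59, 0.2, -0.06]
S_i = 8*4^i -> [8, 32, 128, 512, 2048]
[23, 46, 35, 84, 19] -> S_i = Random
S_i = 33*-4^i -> [33, -132, 528, -2112, 8448]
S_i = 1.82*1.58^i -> [1.82, 2.88, 4.54, 7.18, 11.34]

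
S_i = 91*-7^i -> [91, -637, 4459, -31213, 218491]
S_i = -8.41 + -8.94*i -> [-8.41, -17.35, -26.29, -35.23, -44.17]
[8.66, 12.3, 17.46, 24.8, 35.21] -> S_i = 8.66*1.42^i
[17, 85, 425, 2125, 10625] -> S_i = 17*5^i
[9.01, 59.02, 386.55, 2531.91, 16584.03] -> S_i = 9.01*6.55^i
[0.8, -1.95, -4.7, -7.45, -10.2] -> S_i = 0.80 + -2.75*i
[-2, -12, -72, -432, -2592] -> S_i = -2*6^i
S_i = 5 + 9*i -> [5, 14, 23, 32, 41]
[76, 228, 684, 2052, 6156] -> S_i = 76*3^i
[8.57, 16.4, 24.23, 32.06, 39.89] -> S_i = 8.57 + 7.83*i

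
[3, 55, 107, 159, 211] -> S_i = 3 + 52*i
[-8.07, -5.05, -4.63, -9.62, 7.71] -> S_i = Random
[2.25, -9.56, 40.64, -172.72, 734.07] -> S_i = 2.25*(-4.25)^i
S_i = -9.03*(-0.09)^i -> [-9.03, 0.81, -0.07, 0.01, -0.0]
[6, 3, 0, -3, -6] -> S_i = 6 + -3*i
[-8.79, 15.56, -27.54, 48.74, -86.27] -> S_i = -8.79*(-1.77)^i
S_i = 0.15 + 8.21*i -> [0.15, 8.36, 16.57, 24.78, 32.99]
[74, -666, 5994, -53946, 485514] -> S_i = 74*-9^i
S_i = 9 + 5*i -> [9, 14, 19, 24, 29]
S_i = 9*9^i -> [9, 81, 729, 6561, 59049]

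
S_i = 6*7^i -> [6, 42, 294, 2058, 14406]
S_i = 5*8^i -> [5, 40, 320, 2560, 20480]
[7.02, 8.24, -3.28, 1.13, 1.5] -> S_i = Random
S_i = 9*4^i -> [9, 36, 144, 576, 2304]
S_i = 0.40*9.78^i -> [0.4, 3.91, 38.26, 374.18, 3659.45]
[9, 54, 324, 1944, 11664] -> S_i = 9*6^i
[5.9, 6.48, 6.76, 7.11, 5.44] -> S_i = Random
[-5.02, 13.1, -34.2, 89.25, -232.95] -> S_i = -5.02*(-2.61)^i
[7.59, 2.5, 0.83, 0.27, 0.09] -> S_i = 7.59*0.33^i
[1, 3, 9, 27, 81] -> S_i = 1*3^i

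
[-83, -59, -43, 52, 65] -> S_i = Random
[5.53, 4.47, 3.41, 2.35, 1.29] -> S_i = 5.53 + -1.06*i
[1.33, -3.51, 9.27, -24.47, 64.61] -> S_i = 1.33*(-2.64)^i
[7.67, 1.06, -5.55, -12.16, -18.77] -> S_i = 7.67 + -6.61*i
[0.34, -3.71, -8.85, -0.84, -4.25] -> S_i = Random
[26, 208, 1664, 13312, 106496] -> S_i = 26*8^i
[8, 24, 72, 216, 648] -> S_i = 8*3^i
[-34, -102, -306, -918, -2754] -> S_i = -34*3^i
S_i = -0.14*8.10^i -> [-0.14, -1.13, -9.19, -74.4, -602.65]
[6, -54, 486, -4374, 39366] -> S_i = 6*-9^i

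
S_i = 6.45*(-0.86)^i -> [6.45, -5.55, 4.77, -4.1, 3.53]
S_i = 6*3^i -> [6, 18, 54, 162, 486]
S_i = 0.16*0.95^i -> [0.16, 0.15, 0.14, 0.14, 0.13]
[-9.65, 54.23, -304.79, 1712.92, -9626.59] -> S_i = -9.65*(-5.62)^i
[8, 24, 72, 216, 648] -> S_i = 8*3^i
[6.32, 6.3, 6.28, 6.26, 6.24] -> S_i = 6.32 + -0.02*i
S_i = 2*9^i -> [2, 18, 162, 1458, 13122]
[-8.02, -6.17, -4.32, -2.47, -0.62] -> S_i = -8.02 + 1.85*i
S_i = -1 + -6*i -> [-1, -7, -13, -19, -25]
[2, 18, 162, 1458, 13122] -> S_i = 2*9^i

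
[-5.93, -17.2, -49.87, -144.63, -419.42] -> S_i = -5.93*2.90^i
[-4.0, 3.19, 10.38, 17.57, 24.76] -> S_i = -4.00 + 7.19*i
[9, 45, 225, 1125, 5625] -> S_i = 9*5^i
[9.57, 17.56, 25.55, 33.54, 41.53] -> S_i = 9.57 + 7.99*i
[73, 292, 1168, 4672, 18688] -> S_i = 73*4^i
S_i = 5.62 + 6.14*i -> [5.62, 11.76, 17.9, 24.04, 30.18]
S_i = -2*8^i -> [-2, -16, -128, -1024, -8192]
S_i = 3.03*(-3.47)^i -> [3.03, -10.51, 36.48, -126.6, 439.3]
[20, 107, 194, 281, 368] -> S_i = 20 + 87*i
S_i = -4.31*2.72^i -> [-4.31, -11.72, -31.89, -86.73, -235.91]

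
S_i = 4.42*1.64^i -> [4.42, 7.25, 11.89, 19.5, 31.97]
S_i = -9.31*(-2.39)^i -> [-9.31, 22.25, -53.18, 127.1, -303.77]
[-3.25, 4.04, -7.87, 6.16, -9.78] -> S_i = Random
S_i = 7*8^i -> [7, 56, 448, 3584, 28672]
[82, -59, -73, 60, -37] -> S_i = Random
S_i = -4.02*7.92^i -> [-4.02, -31.84, -252.16, -1997.11, -15817.1]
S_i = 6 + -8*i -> [6, -2, -10, -18, -26]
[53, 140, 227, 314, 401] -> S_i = 53 + 87*i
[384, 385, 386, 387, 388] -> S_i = 384 + 1*i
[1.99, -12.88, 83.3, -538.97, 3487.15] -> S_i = 1.99*(-6.47)^i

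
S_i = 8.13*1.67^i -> [8.13, 13.58, 22.67, 37.87, 63.23]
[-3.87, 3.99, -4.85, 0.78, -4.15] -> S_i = Random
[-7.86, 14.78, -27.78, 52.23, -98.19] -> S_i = -7.86*(-1.88)^i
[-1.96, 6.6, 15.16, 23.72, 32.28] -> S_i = -1.96 + 8.56*i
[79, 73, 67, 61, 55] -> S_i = 79 + -6*i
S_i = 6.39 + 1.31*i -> [6.39, 7.7, 9.01, 10.32, 11.63]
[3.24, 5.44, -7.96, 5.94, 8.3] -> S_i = Random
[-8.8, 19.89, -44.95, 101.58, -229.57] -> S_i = -8.80*(-2.26)^i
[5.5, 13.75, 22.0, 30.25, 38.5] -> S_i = 5.50 + 8.25*i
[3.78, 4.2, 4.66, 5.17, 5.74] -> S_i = 3.78*1.11^i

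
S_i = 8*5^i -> [8, 40, 200, 1000, 5000]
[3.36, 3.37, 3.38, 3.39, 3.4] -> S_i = 3.36 + 0.01*i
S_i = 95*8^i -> [95, 760, 6080, 48640, 389120]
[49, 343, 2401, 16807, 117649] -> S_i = 49*7^i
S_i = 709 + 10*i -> [709, 719, 729, 739, 749]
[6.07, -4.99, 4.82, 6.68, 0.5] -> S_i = Random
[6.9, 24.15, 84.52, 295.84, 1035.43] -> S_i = 6.90*3.50^i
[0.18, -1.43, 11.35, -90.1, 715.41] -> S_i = 0.18*(-7.94)^i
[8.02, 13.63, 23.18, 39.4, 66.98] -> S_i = 8.02*1.70^i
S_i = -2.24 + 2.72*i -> [-2.24, 0.48, 3.2, 5.92, 8.64]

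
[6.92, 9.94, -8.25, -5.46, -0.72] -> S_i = Random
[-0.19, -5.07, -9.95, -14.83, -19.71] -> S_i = -0.19 + -4.88*i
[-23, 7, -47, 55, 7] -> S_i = Random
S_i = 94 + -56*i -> [94, 38, -18, -74, -130]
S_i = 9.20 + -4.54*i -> [9.2, 4.66, 0.12, -4.42, -8.96]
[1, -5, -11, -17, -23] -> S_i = 1 + -6*i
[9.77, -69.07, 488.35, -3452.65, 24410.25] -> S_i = 9.77*(-7.07)^i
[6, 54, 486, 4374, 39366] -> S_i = 6*9^i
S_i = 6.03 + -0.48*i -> [6.03, 5.55, 5.07, 4.59, 4.11]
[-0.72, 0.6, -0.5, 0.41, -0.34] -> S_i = -0.72*(-0.83)^i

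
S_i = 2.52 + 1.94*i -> [2.52, 4.46, 6.4, 8.34, 10.28]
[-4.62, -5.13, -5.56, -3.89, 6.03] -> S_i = Random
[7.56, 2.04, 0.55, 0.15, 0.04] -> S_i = 7.56*0.27^i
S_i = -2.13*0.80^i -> [-2.13, -1.7, -1.36, -1.09, -0.87]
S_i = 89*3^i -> [89, 267, 801, 2403, 7209]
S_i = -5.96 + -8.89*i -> [-5.96, -14.85, -23.74, -32.63, -41.52]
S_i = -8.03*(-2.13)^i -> [-8.03, 17.1, -36.43, 77.6, -165.29]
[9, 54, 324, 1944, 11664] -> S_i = 9*6^i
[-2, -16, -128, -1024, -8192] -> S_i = -2*8^i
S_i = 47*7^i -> [47, 329, 2303, 16121, 112847]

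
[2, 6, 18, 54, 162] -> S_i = 2*3^i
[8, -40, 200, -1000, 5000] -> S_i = 8*-5^i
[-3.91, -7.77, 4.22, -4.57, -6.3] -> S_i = Random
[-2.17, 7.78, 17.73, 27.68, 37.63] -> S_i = -2.17 + 9.95*i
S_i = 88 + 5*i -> [88, 93, 98, 103, 108]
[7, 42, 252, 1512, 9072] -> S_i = 7*6^i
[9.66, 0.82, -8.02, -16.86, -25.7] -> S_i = 9.66 + -8.84*i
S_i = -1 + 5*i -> [-1, 4, 9, 14, 19]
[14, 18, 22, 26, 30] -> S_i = 14 + 4*i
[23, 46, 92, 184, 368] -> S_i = 23*2^i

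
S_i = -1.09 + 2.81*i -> [-1.09, 1.72, 4.53, 7.34, 10.15]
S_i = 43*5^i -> [43, 215, 1075, 5375, 26875]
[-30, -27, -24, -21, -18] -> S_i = -30 + 3*i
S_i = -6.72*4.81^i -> [-6.72, -32.32, -155.47, -747.83, -3597.08]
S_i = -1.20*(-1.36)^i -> [-1.2, 1.63, -2.22, 3.02, -4.11]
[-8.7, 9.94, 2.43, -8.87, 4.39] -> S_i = Random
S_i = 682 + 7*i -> [682, 689, 696, 703, 710]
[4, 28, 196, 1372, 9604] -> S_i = 4*7^i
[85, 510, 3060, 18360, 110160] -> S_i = 85*6^i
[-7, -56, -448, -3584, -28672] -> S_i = -7*8^i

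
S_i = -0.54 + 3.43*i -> [-0.54, 2.89, 6.32, 9.75, 13.18]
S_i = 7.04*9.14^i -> [7.04, 64.35, 588.12, 5375.41, 49131.21]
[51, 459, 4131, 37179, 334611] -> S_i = 51*9^i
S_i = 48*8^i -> [48, 384, 3072, 24576, 196608]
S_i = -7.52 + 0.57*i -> [-7.52, -6.95, -6.38, -5.81, -5.24]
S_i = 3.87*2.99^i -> [3.87, 11.57, 34.6, 103.45, 309.31]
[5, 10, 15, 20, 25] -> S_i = 5 + 5*i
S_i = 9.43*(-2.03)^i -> [9.43, -19.14, 38.86, -78.89, 160.14]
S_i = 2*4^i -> [2, 8, 32, 128, 512]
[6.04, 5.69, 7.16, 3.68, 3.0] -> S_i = Random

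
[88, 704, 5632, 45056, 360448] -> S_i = 88*8^i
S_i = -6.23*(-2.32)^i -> [-6.23, 14.45, -33.53, 77.8, -180.48]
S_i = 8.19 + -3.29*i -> [8.19, 4.9, 1.61, -1.68, -4.97]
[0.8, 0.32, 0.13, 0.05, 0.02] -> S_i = 0.80*0.40^i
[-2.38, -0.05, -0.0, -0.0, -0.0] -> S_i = -2.38*0.02^i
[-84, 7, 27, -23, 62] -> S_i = Random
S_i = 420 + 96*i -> [420, 516, 612, 708, 804]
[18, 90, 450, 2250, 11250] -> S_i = 18*5^i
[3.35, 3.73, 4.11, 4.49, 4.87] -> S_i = 3.35 + 0.38*i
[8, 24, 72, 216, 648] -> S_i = 8*3^i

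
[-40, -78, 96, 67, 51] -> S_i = Random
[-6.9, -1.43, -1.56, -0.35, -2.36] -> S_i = Random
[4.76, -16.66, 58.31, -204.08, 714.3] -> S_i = 4.76*(-3.50)^i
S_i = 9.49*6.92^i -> [9.49, 65.67, 454.44, 3144.74, 21761.59]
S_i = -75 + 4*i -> [-75, -71, -67, -63, -59]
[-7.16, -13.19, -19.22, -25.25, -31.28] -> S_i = -7.16 + -6.03*i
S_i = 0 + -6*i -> [0, -6, -12, -18, -24]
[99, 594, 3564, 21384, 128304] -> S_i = 99*6^i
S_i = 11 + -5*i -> [11, 6, 1, -4, -9]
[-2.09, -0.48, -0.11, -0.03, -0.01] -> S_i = -2.09*0.23^i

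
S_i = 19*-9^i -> [19, -171, 1539, -13851, 124659]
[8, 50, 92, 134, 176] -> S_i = 8 + 42*i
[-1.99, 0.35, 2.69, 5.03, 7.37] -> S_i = -1.99 + 2.34*i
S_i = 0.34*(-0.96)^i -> [0.34, -0.33, 0.31, -0.3, 0.29]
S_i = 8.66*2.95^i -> [8.66, 25.55, 75.36, 222.32, 655.85]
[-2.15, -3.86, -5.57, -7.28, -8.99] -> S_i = -2.15 + -1.71*i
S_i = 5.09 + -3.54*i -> [5.09, 1.55, -1.99, -5.53, -9.07]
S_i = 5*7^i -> [5, 35, 245, 1715, 12005]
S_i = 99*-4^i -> [99, -396, 1584, -6336, 25344]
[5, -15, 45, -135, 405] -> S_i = 5*-3^i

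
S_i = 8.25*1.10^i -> [8.25, 9.08, 9.98, 10.98, 12.08]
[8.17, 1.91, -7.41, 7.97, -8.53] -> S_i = Random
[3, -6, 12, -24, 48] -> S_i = 3*-2^i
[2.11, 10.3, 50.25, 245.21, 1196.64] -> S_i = 2.11*4.88^i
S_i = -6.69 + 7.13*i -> [-6.69, 0.44, 7.57, 14.7, 21.83]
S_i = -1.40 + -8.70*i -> [-1.4, -10.1, -18.8, -27.5, -36.2]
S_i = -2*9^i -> [-2, -18, -162, -1458, -13122]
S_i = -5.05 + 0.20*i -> [-5.05, -4.85, -4.65, -4.45, -4.25]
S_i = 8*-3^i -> [8, -24, 72, -216, 648]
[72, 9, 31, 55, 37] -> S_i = Random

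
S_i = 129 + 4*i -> [129, 133, 137, 141, 145]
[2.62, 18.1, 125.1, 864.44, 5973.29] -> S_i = 2.62*6.91^i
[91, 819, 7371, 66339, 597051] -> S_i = 91*9^i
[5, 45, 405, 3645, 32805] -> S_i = 5*9^i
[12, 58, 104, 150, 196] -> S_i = 12 + 46*i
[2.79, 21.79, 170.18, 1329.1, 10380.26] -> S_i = 2.79*7.81^i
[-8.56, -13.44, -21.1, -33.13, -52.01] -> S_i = -8.56*1.57^i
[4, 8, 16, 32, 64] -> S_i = 4*2^i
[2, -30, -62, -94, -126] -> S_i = 2 + -32*i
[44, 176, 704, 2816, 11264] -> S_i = 44*4^i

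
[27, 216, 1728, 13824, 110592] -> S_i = 27*8^i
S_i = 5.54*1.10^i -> [5.54, 6.09, 6.7, 7.37, 8.11]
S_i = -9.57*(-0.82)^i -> [-9.57, 7.85, -6.43, 5.28, -4.33]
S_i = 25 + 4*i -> [25, 29, 33, 37, 41]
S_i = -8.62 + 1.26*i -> [-8.62, -7.36, -6.1, -4.84, -3.58]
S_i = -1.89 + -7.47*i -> [-1.89, -9.36, -16.83, -24.3, -31.77]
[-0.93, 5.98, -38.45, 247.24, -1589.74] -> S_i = -0.93*(-6.43)^i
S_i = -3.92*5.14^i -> [-3.92, -20.15, -103.56, -532.32, -2736.14]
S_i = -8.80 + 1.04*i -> [-8.8, -7.76, -6.72, -5.68, -4.64]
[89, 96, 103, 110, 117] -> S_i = 89 + 7*i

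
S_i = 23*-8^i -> [23, -184, 1472, -11776, 94208]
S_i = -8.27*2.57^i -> [-8.27, -21.25, -54.62, -140.38, -360.78]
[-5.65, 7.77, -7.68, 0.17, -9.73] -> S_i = Random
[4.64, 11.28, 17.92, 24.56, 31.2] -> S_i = 4.64 + 6.64*i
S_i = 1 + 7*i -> [1, 8, 15, 22, 29]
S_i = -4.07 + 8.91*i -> [-4.07, 4.84, 13.75, 22.66, 31.57]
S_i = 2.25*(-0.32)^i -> [2.25, -0.72, 0.23, -0.07, 0.02]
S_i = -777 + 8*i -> [-777, -769, -761, -753, -745]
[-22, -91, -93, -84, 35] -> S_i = Random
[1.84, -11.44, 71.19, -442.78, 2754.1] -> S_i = 1.84*(-6.22)^i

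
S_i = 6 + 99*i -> [6, 105, 204, 303, 402]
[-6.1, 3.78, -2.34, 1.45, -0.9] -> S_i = -6.10*(-0.62)^i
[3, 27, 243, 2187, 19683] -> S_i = 3*9^i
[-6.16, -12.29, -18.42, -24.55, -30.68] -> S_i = -6.16 + -6.13*i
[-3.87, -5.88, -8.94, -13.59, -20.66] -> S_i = -3.87*1.52^i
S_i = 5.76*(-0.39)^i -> [5.76, -2.25, 0.88, -0.34, 0.13]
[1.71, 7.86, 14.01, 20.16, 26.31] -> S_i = 1.71 + 6.15*i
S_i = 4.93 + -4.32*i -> [4.93, 0.61, -3.71, -8.03, -12.35]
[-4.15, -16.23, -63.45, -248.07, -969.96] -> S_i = -4.15*3.91^i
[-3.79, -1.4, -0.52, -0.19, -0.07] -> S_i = -3.79*0.37^i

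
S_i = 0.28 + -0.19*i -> [0.28, 0.09, -0.1, -0.29, -0.48]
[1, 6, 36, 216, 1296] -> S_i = 1*6^i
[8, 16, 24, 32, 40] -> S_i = 8 + 8*i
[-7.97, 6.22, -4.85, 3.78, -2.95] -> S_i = -7.97*(-0.78)^i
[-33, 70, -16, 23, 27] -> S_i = Random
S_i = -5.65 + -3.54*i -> [-5.65, -9.19, -12.73, -16.27, -19.81]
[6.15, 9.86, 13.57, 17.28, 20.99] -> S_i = 6.15 + 3.71*i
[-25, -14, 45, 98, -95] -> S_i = Random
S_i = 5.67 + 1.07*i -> [5.67, 6.74, 7.81, 8.88, 9.95]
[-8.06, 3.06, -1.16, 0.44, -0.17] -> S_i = -8.06*(-0.38)^i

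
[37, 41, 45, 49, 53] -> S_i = 37 + 4*i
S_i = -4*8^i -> [-4, -32, -256, -2048, -16384]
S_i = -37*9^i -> [-37, -333, -2997, -26973, -242757]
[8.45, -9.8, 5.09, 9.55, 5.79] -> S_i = Random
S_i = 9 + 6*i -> [9, 15, 21, 27, 33]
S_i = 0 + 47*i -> [0, 47, 94, 141, 188]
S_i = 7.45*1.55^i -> [7.45, 11.55, 17.9, 27.74, 43.0]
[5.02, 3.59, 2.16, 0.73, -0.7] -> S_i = 5.02 + -1.43*i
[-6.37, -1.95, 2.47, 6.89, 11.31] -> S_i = -6.37 + 4.42*i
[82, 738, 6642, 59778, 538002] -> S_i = 82*9^i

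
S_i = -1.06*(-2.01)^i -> [-1.06, 2.13, -4.28, 8.61, -17.3]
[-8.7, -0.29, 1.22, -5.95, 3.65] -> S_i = Random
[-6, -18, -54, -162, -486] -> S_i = -6*3^i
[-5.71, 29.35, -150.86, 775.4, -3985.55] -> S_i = -5.71*(-5.14)^i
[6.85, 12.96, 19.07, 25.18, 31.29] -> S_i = 6.85 + 6.11*i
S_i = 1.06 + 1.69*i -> [1.06, 2.75, 4.44, 6.13, 7.82]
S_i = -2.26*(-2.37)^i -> [-2.26, 5.36, -12.69, 30.09, -71.3]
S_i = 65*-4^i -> [65, -260, 1040, -4160, 16640]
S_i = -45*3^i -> [-45, -135, -405, -1215, -3645]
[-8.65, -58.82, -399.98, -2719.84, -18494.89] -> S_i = -8.65*6.80^i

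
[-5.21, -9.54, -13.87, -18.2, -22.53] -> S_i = -5.21 + -4.33*i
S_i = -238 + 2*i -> [-238, -236, -234, -232, -230]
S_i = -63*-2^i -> [-63, 126, -252, 504, -1008]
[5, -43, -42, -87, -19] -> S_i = Random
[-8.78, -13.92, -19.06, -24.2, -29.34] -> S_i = -8.78 + -5.14*i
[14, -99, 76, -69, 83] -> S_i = Random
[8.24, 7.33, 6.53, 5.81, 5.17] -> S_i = 8.24*0.89^i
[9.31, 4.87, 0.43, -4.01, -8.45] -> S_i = 9.31 + -4.44*i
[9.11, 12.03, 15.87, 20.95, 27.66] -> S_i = 9.11*1.32^i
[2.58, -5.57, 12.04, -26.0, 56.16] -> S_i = 2.58*(-2.16)^i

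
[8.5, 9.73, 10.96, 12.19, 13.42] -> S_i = 8.50 + 1.23*i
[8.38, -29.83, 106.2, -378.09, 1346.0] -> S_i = 8.38*(-3.56)^i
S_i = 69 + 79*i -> [69, 148, 227, 306, 385]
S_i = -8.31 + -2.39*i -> [-8.31, -10.7, -13.09, -15.48, -17.87]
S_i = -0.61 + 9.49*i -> [-0.61, 8.88, 18.37, 27.86, 37.35]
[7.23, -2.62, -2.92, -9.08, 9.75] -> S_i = Random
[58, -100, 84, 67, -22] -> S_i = Random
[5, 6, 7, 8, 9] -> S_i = 5 + 1*i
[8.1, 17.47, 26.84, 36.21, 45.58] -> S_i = 8.10 + 9.37*i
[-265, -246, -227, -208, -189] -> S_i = -265 + 19*i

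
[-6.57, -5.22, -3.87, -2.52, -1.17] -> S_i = -6.57 + 1.35*i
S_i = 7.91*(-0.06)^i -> [7.91, -0.47, 0.03, -0.0, 0.0]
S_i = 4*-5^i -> [4, -20, 100, -500, 2500]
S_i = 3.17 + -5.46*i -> [3.17, -2.29, -7.75, -13.21, -18.67]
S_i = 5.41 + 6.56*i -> [5.41, 11.97, 18.53, 25.09, 31.65]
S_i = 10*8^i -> [10, 80, 640, 5120, 40960]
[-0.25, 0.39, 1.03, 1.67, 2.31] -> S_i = -0.25 + 0.64*i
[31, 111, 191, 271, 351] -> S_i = 31 + 80*i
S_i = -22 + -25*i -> [-22, -47, -72, -97, -122]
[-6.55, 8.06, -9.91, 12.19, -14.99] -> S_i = -6.55*(-1.23)^i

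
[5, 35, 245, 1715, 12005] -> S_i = 5*7^i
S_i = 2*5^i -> [2, 10, 50, 250, 1250]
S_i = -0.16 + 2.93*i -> [-0.16, 2.77, 5.7, 8.63, 11.56]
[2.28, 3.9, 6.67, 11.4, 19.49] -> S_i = 2.28*1.71^i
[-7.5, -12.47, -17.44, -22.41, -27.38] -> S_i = -7.50 + -4.97*i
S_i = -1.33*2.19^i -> [-1.33, -2.91, -6.38, -13.97, -30.59]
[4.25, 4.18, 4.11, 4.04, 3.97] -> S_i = 4.25 + -0.07*i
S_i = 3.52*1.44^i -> [3.52, 5.07, 7.3, 10.51, 15.14]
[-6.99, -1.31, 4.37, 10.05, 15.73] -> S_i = -6.99 + 5.68*i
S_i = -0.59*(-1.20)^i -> [-0.59, 0.71, -0.85, 1.02, -1.22]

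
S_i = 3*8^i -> [3, 24, 192, 1536, 12288]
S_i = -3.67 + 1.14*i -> [-3.67, -2.53, -1.39, -0.25, 0.89]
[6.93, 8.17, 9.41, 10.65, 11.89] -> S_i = 6.93 + 1.24*i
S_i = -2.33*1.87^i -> [-2.33, -4.36, -8.15, -15.24, -28.49]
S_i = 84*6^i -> [84, 504, 3024, 18144, 108864]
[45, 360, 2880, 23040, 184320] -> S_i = 45*8^i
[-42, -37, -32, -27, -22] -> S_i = -42 + 5*i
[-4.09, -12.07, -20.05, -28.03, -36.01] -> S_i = -4.09 + -7.98*i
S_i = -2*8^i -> [-2, -16, -128, -1024, -8192]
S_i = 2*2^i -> [2, 4, 8, 16, 32]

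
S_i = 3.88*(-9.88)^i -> [3.88, -38.33, 378.74, -3741.99, 36970.86]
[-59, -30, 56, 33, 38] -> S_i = Random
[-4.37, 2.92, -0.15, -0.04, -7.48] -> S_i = Random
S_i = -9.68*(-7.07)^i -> [-9.68, 68.44, -483.85, 3420.85, -24185.39]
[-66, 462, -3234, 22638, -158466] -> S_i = -66*-7^i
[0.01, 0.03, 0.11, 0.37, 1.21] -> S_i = 0.01*3.32^i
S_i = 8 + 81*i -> [8, 89, 170, 251, 332]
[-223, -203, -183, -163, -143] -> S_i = -223 + 20*i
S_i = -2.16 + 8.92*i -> [-2.16, 6.76, 15.68, 24.6, 33.52]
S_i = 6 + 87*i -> [6, 93, 180, 267, 354]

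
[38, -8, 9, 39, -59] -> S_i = Random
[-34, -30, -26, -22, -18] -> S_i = -34 + 4*i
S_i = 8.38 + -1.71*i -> [8.38, 6.67, 4.96, 3.25, 1.54]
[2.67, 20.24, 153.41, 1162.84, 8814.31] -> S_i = 2.67*7.58^i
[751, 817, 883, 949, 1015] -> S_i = 751 + 66*i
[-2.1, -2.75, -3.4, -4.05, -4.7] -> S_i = -2.10 + -0.65*i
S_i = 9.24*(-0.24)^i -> [9.24, -2.22, 0.53, -0.13, 0.03]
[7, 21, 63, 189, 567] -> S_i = 7*3^i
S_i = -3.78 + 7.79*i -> [-3.78, 4.01, 11.8, 19.59, 27.38]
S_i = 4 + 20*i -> [4, 24, 44, 64, 84]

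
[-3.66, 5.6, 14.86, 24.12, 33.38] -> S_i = -3.66 + 9.26*i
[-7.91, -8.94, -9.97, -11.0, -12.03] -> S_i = -7.91 + -1.03*i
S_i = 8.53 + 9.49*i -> [8.53, 18.02, 27.51, 37.0, 46.49]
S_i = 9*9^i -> [9, 81, 729, 6561, 59049]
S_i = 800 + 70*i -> [800, 870, 940, 1010, 1080]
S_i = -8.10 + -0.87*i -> [-8.1, -8.97, -9.84, -10.71, -11.58]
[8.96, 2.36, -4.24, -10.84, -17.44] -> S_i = 8.96 + -6.60*i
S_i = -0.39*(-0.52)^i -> [-0.39, 0.2, -0.11, 0.05, -0.03]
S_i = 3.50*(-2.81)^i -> [3.5, -9.84, 27.64, -77.66, 218.22]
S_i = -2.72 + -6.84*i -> [-2.72, -9.56, -16.4, -23.24, -30.08]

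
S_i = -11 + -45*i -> [-11, -56, -101, -146, -191]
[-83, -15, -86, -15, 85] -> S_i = Random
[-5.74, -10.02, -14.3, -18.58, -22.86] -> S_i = -5.74 + -4.28*i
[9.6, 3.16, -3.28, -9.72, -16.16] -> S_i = 9.60 + -6.44*i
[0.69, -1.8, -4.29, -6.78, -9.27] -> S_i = 0.69 + -2.49*i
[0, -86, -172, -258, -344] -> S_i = 0 + -86*i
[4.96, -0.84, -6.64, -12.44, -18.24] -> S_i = 4.96 + -5.80*i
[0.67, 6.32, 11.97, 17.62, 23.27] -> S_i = 0.67 + 5.65*i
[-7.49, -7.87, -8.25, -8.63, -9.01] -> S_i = -7.49 + -0.38*i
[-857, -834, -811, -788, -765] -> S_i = -857 + 23*i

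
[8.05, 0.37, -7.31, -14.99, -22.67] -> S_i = 8.05 + -7.68*i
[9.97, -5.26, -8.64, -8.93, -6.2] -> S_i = Random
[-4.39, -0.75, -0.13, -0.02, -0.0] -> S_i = -4.39*0.17^i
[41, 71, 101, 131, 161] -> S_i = 41 + 30*i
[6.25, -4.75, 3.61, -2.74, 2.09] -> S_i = 6.25*(-0.76)^i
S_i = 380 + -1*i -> [380, 379, 378, 377, 376]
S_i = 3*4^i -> [3, 12, 48, 192, 768]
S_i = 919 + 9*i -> [919, 928, 937, 946, 955]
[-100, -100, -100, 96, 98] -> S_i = Random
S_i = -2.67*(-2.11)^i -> [-2.67, 5.63, -11.89, 25.08, -52.92]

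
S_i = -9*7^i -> [-9, -63, -441, -3087, -21609]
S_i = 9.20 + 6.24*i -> [9.2, 15.44, 21.68, 27.92, 34.16]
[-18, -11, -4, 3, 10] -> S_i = -18 + 7*i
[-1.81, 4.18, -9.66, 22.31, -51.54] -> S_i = -1.81*(-2.31)^i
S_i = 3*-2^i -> [3, -6, 12, -24, 48]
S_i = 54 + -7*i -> [54, 47, 40, 33, 26]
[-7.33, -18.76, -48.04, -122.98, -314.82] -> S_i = -7.33*2.56^i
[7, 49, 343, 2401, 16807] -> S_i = 7*7^i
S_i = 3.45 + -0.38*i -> [3.45, 3.07, 2.69, 2.31, 1.93]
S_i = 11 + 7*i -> [11, 18, 25, 32, 39]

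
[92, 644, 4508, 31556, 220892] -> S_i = 92*7^i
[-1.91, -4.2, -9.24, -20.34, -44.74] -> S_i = -1.91*2.20^i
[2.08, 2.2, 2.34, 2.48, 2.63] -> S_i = 2.08*1.06^i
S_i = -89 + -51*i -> [-89, -140, -191, -242, -293]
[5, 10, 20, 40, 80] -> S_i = 5*2^i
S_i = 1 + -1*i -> [1, 0, -1, -2, -3]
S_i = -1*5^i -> [-1, -5, -25, -125, -625]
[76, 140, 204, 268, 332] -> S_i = 76 + 64*i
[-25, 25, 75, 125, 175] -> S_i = -25 + 50*i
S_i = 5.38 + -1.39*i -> [5.38, 3.99, 2.6, 1.21, -0.18]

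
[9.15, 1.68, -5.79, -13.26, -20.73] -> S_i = 9.15 + -7.47*i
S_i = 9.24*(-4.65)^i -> [9.24, -42.97, 199.79, -929.03, 4320.0]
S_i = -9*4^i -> [-9, -36, -144, -576, -2304]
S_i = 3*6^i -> [3, 18, 108, 648, 3888]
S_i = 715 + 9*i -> [715, 724, 733, 742, 751]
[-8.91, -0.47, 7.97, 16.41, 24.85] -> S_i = -8.91 + 8.44*i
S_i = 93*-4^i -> [93, -372, 1488, -5952, 23808]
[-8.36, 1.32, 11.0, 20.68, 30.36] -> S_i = -8.36 + 9.68*i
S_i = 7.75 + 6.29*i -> [7.75, 14.04, 20.33, 26.62, 32.91]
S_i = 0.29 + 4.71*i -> [0.29, 5.0, 9.71, 14.42, 19.13]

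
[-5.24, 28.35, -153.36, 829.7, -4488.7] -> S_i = -5.24*(-5.41)^i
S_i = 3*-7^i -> [3, -21, 147, -1029, 7203]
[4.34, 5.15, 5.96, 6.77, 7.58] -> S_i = 4.34 + 0.81*i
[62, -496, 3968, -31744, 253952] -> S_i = 62*-8^i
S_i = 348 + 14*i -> [348, 362, 376, 390, 404]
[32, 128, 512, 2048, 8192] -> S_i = 32*4^i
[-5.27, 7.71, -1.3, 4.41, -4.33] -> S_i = Random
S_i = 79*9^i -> [79, 711, 6399, 57591, 518319]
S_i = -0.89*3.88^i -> [-0.89, -3.45, -13.4, -51.99, -201.71]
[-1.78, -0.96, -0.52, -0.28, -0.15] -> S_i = -1.78*0.54^i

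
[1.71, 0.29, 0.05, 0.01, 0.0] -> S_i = 1.71*0.17^i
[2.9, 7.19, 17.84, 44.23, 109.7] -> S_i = 2.90*2.48^i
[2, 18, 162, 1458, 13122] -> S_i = 2*9^i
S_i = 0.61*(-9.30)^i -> [0.61, -5.67, 52.76, -490.66, 4563.12]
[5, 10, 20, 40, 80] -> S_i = 5*2^i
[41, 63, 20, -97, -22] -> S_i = Random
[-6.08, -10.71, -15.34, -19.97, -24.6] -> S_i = -6.08 + -4.63*i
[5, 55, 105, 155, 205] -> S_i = 5 + 50*i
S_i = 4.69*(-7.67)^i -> [4.69, -35.97, 275.91, -2116.21, 16231.34]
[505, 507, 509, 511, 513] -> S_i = 505 + 2*i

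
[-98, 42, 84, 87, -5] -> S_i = Random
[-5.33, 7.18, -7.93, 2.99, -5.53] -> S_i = Random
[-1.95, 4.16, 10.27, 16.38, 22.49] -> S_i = -1.95 + 6.11*i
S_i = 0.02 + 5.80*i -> [0.02, 5.82, 11.62, 17.42, 23.22]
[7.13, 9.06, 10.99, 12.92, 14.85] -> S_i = 7.13 + 1.93*i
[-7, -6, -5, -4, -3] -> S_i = -7 + 1*i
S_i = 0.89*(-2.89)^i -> [0.89, -2.57, 7.43, -21.48, 62.08]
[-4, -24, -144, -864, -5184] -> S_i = -4*6^i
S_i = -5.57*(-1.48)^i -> [-5.57, 8.24, -12.2, 18.06, -26.72]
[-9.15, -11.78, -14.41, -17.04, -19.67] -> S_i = -9.15 + -2.63*i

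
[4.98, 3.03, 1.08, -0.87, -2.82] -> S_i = 4.98 + -1.95*i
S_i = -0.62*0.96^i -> [-0.62, -0.6, -0.57, -0.55, -0.53]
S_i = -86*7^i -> [-86, -602, -4214, -29498, -206486]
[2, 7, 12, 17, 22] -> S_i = 2 + 5*i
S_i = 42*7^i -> [42, 294, 2058, 14406, 100842]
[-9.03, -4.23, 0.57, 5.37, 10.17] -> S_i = -9.03 + 4.80*i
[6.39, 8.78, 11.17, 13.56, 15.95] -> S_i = 6.39 + 2.39*i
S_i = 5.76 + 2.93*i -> [5.76, 8.69, 11.62, 14.55, 17.48]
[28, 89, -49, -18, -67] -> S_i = Random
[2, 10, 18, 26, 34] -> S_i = 2 + 8*i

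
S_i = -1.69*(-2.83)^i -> [-1.69, 4.78, -13.54, 38.3, -108.4]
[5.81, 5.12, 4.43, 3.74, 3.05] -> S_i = 5.81 + -0.69*i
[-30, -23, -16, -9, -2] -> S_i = -30 + 7*i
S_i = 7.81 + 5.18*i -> [7.81, 12.99, 18.17, 23.35, 28.53]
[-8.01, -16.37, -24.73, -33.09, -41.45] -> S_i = -8.01 + -8.36*i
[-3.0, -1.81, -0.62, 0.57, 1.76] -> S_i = -3.00 + 1.19*i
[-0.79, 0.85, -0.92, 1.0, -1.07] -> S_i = -0.79*(-1.08)^i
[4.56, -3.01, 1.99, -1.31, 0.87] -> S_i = 4.56*(-0.66)^i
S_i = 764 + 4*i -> [764, 768, 772, 776, 780]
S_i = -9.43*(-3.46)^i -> [-9.43, 32.63, -112.89, 390.61, -1351.5]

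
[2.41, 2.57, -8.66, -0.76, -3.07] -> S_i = Random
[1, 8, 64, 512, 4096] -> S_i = 1*8^i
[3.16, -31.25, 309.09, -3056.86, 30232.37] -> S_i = 3.16*(-9.89)^i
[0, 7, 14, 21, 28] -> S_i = 0 + 7*i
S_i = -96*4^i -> [-96, -384, -1536, -6144, -24576]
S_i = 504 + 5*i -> [504, 509, 514, 519, 524]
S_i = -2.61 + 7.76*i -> [-2.61, 5.15, 12.91, 20.67, 28.43]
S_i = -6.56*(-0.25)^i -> [-6.56, 1.64, -0.41, 0.1, -0.03]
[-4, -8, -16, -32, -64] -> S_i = -4*2^i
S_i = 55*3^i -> [55, 165, 495, 1485, 4455]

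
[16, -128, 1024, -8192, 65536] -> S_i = 16*-8^i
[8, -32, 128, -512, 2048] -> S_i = 8*-4^i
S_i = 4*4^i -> [4, 16, 64, 256, 1024]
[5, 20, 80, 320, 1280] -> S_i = 5*4^i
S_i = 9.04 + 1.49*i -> [9.04, 10.53, 12.02, 13.51, 15.0]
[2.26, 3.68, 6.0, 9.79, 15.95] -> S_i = 2.26*1.63^i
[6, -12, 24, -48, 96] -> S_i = 6*-2^i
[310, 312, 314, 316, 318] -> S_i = 310 + 2*i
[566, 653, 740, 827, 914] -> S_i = 566 + 87*i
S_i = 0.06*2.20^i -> [0.06, 0.13, 0.29, 0.64, 1.41]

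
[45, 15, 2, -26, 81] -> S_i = Random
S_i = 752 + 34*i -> [752, 786, 820, 854, 888]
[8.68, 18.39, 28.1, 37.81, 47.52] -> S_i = 8.68 + 9.71*i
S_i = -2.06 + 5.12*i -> [-2.06, 3.06, 8.18, 13.3, 18.42]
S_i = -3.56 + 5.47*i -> [-3.56, 1.91, 7.38, 12.85, 18.32]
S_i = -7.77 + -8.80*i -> [-7.77, -16.57, -25.37, -34.17, -42.97]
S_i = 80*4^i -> [80, 320, 1280, 5120, 20480]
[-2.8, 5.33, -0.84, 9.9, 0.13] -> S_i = Random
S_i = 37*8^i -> [37, 296, 2368, 18944, 151552]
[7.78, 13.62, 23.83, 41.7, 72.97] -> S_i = 7.78*1.75^i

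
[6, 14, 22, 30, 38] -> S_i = 6 + 8*i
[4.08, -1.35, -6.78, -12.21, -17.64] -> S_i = 4.08 + -5.43*i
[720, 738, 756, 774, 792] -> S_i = 720 + 18*i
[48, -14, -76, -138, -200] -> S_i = 48 + -62*i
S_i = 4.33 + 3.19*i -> [4.33, 7.52, 10.71, 13.9, 17.09]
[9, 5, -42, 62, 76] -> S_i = Random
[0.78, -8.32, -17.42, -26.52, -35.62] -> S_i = 0.78 + -9.10*i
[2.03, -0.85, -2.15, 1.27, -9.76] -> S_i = Random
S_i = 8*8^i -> [8, 64, 512, 4096, 32768]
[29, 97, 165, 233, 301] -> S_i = 29 + 68*i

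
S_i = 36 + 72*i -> [36, 108, 180, 252, 324]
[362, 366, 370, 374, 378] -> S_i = 362 + 4*i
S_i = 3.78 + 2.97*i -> [3.78, 6.75, 9.72, 12.69, 15.66]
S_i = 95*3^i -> [95, 285, 855, 2565, 7695]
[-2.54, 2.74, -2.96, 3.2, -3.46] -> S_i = -2.54*(-1.08)^i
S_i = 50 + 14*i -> [50, 64, 78, 92, 106]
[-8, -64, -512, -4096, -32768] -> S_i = -8*8^i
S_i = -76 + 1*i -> [-76, -75, -74, -73, -72]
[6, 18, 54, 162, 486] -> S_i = 6*3^i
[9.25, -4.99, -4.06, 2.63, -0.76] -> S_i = Random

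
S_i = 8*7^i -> [8, 56, 392, 2744, 19208]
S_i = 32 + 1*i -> [32, 33, 34, 35, 36]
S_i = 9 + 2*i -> [9, 11, 13, 15, 17]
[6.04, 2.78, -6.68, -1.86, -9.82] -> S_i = Random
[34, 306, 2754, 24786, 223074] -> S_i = 34*9^i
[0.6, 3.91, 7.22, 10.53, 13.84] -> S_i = 0.60 + 3.31*i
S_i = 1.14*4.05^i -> [1.14, 4.62, 18.7, 75.73, 306.71]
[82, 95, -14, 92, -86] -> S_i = Random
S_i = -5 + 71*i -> [-5, 66, 137, 208, 279]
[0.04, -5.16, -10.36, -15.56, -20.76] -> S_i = 0.04 + -5.20*i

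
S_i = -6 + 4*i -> [-6, -2, 2, 6, 10]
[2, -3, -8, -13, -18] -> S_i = 2 + -5*i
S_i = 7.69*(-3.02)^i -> [7.69, -23.22, 70.14, -211.81, 639.67]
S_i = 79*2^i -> [79, 158, 316, 632, 1264]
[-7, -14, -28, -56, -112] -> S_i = -7*2^i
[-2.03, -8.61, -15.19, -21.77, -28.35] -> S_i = -2.03 + -6.58*i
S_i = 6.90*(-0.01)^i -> [6.9, -0.07, 0.0, -0.0, 0.0]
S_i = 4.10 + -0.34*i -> [4.1, 3.76, 3.42, 3.08, 2.74]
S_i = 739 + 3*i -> [739, 742, 745, 748, 751]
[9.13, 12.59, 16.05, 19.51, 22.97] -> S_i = 9.13 + 3.46*i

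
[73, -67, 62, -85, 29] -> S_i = Random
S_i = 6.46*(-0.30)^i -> [6.46, -1.94, 0.58, -0.17, 0.05]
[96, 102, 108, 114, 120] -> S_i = 96 + 6*i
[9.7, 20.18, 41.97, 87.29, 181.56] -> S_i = 9.70*2.08^i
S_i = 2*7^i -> [2, 14, 98, 686, 4802]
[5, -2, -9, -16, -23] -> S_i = 5 + -7*i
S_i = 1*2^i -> [1, 2, 4, 8, 16]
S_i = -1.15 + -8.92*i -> [-1.15, -10.07, -18.99, -27.91, -36.83]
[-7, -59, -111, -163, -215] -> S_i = -7 + -52*i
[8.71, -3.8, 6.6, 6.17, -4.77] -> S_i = Random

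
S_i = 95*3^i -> [95, 285, 855, 2565, 7695]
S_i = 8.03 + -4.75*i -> [8.03, 3.28, -1.47, -6.22, -10.97]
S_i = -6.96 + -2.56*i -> [-6.96, -9.52, -12.08, -14.64, -17.2]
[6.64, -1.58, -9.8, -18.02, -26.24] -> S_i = 6.64 + -8.22*i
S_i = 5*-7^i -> [5, -35, 245, -1715, 12005]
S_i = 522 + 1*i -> [522, 523, 524, 525, 526]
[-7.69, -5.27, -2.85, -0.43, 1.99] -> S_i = -7.69 + 2.42*i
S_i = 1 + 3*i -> [1, 4, 7, 10, 13]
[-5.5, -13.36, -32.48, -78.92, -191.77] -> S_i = -5.50*2.43^i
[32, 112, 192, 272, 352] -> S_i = 32 + 80*i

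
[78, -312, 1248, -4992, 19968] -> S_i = 78*-4^i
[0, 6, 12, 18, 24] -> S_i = 0 + 6*i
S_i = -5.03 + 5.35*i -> [-5.03, 0.32, 5.67, 11.02, 16.37]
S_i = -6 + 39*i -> [-6, 33, 72, 111, 150]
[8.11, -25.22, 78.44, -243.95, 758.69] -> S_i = 8.11*(-3.11)^i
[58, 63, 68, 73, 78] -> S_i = 58 + 5*i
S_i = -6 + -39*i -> [-6, -45, -84, -123, -162]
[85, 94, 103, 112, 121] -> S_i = 85 + 9*i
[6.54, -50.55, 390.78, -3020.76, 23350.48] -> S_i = 6.54*(-7.73)^i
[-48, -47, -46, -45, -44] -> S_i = -48 + 1*i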